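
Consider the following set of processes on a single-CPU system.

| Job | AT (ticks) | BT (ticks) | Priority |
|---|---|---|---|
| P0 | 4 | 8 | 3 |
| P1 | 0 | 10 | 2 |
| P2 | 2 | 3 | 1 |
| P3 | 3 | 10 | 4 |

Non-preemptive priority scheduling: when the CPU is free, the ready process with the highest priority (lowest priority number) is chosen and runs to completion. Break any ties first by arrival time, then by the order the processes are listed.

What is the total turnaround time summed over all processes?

Gantt: | P1 0-10 | P2 10-13 | P0 13-21 | P3 21-31 |
Completion: P0=21  P1=10  P2=13  P3=31
Turnaround (C−A): P0=17  P1=10  P2=11  P3=28
Turnaround = completion − arrival: P0=17, P1=10, P2=11, P3=28
Total turnaround = 17 + 10 + 11 + 28 = 66

66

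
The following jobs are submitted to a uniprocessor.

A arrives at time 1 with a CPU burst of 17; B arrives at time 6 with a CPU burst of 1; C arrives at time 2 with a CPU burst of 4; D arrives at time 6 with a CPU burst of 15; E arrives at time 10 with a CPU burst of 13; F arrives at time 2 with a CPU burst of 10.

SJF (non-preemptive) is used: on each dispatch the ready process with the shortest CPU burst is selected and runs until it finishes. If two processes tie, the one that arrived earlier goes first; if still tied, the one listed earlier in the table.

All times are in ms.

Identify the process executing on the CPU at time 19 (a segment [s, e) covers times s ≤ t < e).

Timeline: | idle 0-1 | A 1-18 | B 18-19 | C 19-23 | F 23-33 | E 33-46 | D 46-61 |
Completion: A=18  B=19  C=23  D=61  E=46  F=33

C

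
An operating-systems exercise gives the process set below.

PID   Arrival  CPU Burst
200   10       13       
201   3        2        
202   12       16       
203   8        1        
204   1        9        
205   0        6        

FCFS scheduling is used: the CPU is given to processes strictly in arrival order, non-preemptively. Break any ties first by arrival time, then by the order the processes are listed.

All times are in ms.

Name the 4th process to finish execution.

Timeline: | 205 0-6 | 204 6-15 | 201 15-17 | 203 17-18 | 200 18-31 | 202 31-47 |
Completion: 200=31  201=17  202=47  203=18  204=15  205=6
Turnaround (C−A): 200=21  201=14  202=35  203=10  204=14  205=6
Finish order: 205 → 204 → 201 → 203 → 200 → 202

203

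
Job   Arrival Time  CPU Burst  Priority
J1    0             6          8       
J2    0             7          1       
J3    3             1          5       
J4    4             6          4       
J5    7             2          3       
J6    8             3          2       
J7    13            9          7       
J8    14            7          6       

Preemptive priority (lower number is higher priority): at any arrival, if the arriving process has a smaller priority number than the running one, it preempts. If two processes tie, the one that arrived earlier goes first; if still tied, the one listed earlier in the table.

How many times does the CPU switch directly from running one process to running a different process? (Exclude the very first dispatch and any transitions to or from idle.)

Schedule: | J2 0-7 | J5 7-8 | J6 8-11 | J5 11-12 | J4 12-18 | J3 18-19 | J8 19-26 | J7 26-35 | J1 35-41 |
Completion: J1=41  J2=7  J3=19  J4=18  J5=12  J6=11  J7=35  J8=26
Turnaround (C−A): J1=41  J2=7  J3=16  J4=14  J5=5  J6=3  J7=22  J8=12

8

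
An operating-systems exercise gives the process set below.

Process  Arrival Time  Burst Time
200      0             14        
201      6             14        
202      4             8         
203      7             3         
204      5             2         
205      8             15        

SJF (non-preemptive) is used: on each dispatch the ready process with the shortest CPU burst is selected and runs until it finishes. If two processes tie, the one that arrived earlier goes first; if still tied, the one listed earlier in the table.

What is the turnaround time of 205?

48

Schedule: | 200 0-14 | 204 14-16 | 203 16-19 | 202 19-27 | 201 27-41 | 205 41-56 |
Completion: 200=14  201=41  202=27  203=19  204=16  205=56
Turnaround(205) = completion − arrival = 56 − 8 = 48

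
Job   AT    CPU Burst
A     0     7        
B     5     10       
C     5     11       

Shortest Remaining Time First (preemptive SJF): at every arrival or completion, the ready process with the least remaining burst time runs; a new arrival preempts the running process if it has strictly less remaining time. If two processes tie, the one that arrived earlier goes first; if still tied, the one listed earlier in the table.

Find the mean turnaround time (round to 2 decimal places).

Schedule: | A 0-7 | B 7-17 | C 17-28 |
Completion: A=7  B=17  C=28
Turnaround (C−A): A=7  B=12  C=23
Turnaround times: A=7, B=12, C=23
Average turnaround = (7+12+23) / 3 = 42/3 = 14.00

14.00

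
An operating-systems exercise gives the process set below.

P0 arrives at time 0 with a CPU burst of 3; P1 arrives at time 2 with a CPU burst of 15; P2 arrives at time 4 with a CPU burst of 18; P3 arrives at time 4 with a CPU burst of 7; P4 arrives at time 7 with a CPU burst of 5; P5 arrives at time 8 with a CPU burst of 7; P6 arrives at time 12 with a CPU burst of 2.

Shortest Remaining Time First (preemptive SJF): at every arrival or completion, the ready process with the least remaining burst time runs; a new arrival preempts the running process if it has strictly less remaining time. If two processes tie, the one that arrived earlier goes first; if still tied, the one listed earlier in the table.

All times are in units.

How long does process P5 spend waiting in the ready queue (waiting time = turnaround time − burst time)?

Gantt: | P0 0-3 | P1 3-4 | P3 4-11 | P4 11-12 | P6 12-14 | P4 14-18 | P5 18-25 | P1 25-39 | P2 39-57 |
Completion: P0=3  P1=39  P2=57  P3=11  P4=18  P5=25  P6=14
Waiting(P5) = turnaround − burst = 17 − 7 = 10

10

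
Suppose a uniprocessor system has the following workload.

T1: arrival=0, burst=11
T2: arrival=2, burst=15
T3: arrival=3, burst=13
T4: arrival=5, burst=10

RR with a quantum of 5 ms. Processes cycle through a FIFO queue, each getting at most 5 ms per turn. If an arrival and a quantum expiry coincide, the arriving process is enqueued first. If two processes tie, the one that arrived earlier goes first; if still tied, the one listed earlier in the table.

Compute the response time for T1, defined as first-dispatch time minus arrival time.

Gantt: | T1 0-5 | T2 5-10 | T3 10-15 | T4 15-20 | T1 20-25 | T2 25-30 | T3 30-35 | T4 35-40 | T1 40-41 | T2 41-46 | T3 46-49 |
Completion: T1=41  T2=46  T3=49  T4=40
Response(T1) = first start − arrival = 0 − 0 = 0

0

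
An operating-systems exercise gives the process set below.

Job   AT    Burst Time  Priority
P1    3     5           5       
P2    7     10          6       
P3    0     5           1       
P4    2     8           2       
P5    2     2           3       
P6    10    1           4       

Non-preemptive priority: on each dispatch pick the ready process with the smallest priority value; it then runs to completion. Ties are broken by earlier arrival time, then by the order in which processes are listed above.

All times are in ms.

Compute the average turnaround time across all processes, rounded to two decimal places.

Gantt: | P3 0-5 | P4 5-13 | P5 13-15 | P6 15-16 | P1 16-21 | P2 21-31 |
Completion: P1=21  P2=31  P3=5  P4=13  P5=15  P6=16
Turnaround times: P1=18, P2=24, P3=5, P4=11, P5=13, P6=6
Average turnaround = (18+24+5+11+13+6) / 6 = 77/6 = 12.83

12.83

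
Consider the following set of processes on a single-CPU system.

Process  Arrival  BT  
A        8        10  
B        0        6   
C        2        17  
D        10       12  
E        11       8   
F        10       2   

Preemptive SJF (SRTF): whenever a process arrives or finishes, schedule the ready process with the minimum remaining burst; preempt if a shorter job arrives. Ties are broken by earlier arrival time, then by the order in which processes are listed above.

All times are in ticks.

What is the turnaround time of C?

53

Gantt: | B 0-6 | C 6-8 | A 8-10 | F 10-12 | A 12-20 | E 20-28 | D 28-40 | C 40-55 |
Completion: A=20  B=6  C=55  D=40  E=28  F=12
Turnaround(C) = completion − arrival = 55 − 2 = 53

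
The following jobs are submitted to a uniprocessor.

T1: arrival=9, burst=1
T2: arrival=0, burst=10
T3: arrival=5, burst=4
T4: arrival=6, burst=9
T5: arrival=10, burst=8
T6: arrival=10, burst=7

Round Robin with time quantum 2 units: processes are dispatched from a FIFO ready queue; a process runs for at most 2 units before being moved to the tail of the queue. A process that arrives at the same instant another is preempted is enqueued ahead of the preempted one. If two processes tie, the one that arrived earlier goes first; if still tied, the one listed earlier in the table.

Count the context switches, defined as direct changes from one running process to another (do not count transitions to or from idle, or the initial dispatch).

Gantt: | T2 0-6 | T3 6-8 | T4 8-10 | T2 10-12 | T3 12-14 | T1 14-15 | T5 15-17 | T6 17-19 | T4 19-21 | T2 21-23 | T5 23-25 | T6 25-27 | T4 27-29 | T5 29-31 | T6 31-33 | T4 33-35 | T5 35-37 | T6 37-38 | T4 38-39 |
Completion: T1=15  T2=23  T3=14  T4=39  T5=37  T6=38
Turnaround (C−A): T1=6  T2=23  T3=9  T4=33  T5=27  T6=28

18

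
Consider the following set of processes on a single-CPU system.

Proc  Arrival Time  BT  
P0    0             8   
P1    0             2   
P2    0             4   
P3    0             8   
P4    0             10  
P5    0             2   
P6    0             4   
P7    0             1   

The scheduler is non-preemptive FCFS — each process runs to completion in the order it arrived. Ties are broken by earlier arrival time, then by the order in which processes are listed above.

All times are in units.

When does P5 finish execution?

Schedule: | P0 0-8 | P1 8-10 | P2 10-14 | P3 14-22 | P4 22-32 | P5 32-34 | P6 34-38 | P7 38-39 |
Completion: P0=8  P1=10  P2=14  P3=22  P4=32  P5=34  P6=38  P7=39
Turnaround (C−A): P0=8  P1=10  P2=14  P3=22  P4=32  P5=34  P6=38  P7=39

34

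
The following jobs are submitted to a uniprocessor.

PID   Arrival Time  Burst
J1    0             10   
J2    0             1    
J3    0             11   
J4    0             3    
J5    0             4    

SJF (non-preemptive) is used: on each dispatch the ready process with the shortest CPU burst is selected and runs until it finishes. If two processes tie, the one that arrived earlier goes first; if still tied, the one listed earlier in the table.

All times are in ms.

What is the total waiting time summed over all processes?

31

Timeline: | J2 0-1 | J4 1-4 | J5 4-8 | J1 8-18 | J3 18-29 |
Completion: J1=18  J2=1  J3=29  J4=4  J5=8
Waiting = turnaround − burst: J1=8, J2=0, J3=18, J4=1, J5=4
Total waiting = 8 + 0 + 18 + 1 + 4 = 31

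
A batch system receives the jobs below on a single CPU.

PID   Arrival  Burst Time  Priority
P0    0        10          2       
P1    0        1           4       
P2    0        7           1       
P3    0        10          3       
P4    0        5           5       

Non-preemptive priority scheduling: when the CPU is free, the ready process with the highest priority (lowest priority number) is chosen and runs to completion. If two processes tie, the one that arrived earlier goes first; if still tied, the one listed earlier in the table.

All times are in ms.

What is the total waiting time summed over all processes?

Gantt: | P2 0-7 | P0 7-17 | P3 17-27 | P1 27-28 | P4 28-33 |
Completion: P0=17  P1=28  P2=7  P3=27  P4=33
Turnaround (C−A): P0=17  P1=28  P2=7  P3=27  P4=33
Waiting = turnaround − burst: P0=7, P1=27, P2=0, P3=17, P4=28
Total waiting = 7 + 27 + 0 + 17 + 28 = 79

79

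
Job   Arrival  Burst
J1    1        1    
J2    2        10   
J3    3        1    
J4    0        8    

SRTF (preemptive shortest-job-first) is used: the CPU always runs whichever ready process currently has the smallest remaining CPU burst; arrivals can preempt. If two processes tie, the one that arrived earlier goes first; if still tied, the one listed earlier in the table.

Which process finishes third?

J4

Timeline: | J4 0-1 | J1 1-2 | J4 2-3 | J3 3-4 | J4 4-10 | J2 10-20 |
Completion: J1=2  J2=20  J3=4  J4=10
Turnaround (C−A): J1=1  J2=18  J3=1  J4=10
Finish order: J1 → J3 → J4 → J2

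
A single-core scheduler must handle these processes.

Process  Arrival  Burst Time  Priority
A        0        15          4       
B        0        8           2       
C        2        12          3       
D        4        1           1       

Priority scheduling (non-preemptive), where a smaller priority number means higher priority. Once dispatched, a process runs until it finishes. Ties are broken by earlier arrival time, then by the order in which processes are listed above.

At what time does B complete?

Timeline: | B 0-8 | D 8-9 | C 9-21 | A 21-36 |
Completion: A=36  B=8  C=21  D=9
Turnaround (C−A): A=36  B=8  C=19  D=5

8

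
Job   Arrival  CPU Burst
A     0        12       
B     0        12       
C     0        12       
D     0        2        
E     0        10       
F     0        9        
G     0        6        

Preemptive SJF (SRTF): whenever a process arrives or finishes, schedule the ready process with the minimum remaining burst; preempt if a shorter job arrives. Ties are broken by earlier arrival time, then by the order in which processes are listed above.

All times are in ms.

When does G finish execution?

8

Gantt: | D 0-2 | G 2-8 | F 8-17 | E 17-27 | A 27-39 | B 39-51 | C 51-63 |
Completion: A=39  B=51  C=63  D=2  E=27  F=17  G=8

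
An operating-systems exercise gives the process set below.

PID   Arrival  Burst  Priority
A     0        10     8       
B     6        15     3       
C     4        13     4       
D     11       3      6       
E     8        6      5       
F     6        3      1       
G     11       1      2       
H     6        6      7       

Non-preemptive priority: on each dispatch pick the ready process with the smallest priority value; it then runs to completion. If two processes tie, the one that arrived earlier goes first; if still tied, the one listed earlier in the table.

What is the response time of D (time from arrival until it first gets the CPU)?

Gantt: | A 0-10 | F 10-13 | G 13-14 | B 14-29 | C 29-42 | E 42-48 | D 48-51 | H 51-57 |
Completion: A=10  B=29  C=42  D=51  E=48  F=13  G=14  H=57
Response(D) = first start − arrival = 48 − 11 = 37

37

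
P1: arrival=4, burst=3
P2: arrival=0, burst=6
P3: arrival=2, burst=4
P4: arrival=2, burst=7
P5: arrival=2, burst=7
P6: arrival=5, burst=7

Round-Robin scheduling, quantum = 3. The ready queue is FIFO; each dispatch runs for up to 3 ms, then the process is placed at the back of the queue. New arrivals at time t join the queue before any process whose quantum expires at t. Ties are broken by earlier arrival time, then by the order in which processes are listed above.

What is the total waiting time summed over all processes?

Schedule: | P2 0-3 | P3 3-6 | P4 6-9 | P5 9-12 | P2 12-15 | P1 15-18 | P6 18-21 | P3 21-22 | P4 22-25 | P5 25-28 | P6 28-31 | P4 31-32 | P5 32-33 | P6 33-34 |
Completion: P1=18  P2=15  P3=22  P4=32  P5=33  P6=34
Turnaround (C−A): P1=14  P2=15  P3=20  P4=30  P5=31  P6=29
Waiting = turnaround − burst: P1=11, P2=9, P3=16, P4=23, P5=24, P6=22
Total waiting = 11 + 9 + 16 + 23 + 24 + 22 = 105

105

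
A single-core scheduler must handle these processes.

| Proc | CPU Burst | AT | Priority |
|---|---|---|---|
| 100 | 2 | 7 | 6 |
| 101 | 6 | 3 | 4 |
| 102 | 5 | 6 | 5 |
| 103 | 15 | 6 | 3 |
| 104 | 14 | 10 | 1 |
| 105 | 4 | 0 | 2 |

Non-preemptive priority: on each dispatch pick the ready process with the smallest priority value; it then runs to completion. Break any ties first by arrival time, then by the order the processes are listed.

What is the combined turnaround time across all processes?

135

Timeline: | 105 0-4 | 101 4-10 | 104 10-24 | 103 24-39 | 102 39-44 | 100 44-46 |
Completion: 100=46  101=10  102=44  103=39  104=24  105=4
Turnaround (C−A): 100=39  101=7  102=38  103=33  104=14  105=4
Turnaround = completion − arrival: 100=39, 101=7, 102=38, 103=33, 104=14, 105=4
Total turnaround = 39 + 7 + 38 + 33 + 14 + 4 = 135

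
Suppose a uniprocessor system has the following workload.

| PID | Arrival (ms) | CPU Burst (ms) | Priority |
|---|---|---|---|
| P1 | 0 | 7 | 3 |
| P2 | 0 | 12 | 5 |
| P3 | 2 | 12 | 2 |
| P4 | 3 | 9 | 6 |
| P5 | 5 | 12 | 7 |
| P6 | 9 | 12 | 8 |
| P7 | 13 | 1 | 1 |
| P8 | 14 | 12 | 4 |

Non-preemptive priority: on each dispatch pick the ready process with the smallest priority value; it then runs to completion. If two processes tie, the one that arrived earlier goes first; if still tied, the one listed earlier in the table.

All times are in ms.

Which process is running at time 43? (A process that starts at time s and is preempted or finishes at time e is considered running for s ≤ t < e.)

P2

Timeline: | P1 0-7 | P3 7-19 | P7 19-20 | P8 20-32 | P2 32-44 | P4 44-53 | P5 53-65 | P6 65-77 |
Completion: P1=7  P2=44  P3=19  P4=53  P5=65  P6=77  P7=20  P8=32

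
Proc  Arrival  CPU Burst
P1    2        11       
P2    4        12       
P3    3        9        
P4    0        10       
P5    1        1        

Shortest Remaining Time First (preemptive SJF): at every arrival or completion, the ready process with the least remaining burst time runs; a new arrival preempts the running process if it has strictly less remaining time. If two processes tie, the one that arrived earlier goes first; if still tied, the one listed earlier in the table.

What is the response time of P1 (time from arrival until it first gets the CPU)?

Schedule: | P4 0-1 | P5 1-2 | P4 2-11 | P3 11-20 | P1 20-31 | P2 31-43 |
Completion: P1=31  P2=43  P3=20  P4=11  P5=2
Response(P1) = first start − arrival = 20 − 2 = 18

18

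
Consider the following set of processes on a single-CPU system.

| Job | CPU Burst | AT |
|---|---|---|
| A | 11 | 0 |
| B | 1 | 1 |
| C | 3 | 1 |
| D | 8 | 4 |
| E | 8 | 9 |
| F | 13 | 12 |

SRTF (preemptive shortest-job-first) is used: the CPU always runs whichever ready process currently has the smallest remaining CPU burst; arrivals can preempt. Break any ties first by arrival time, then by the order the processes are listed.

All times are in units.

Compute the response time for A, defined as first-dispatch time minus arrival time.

Schedule: | A 0-1 | B 1-2 | C 2-5 | D 5-13 | E 13-21 | A 21-31 | F 31-44 |
Completion: A=31  B=2  C=5  D=13  E=21  F=44
Response(A) = first start − arrival = 0 − 0 = 0

0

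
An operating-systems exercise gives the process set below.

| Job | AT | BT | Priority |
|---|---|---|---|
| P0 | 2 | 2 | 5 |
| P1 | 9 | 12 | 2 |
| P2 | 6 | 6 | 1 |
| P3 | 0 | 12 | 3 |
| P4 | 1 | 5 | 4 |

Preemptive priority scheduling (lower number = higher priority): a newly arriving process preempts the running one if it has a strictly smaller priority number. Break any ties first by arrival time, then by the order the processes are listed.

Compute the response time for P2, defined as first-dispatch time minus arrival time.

Timeline: | P3 0-6 | P2 6-12 | P1 12-24 | P3 24-30 | P4 30-35 | P0 35-37 |
Completion: P0=37  P1=24  P2=12  P3=30  P4=35
Response(P2) = first start − arrival = 6 − 6 = 0

0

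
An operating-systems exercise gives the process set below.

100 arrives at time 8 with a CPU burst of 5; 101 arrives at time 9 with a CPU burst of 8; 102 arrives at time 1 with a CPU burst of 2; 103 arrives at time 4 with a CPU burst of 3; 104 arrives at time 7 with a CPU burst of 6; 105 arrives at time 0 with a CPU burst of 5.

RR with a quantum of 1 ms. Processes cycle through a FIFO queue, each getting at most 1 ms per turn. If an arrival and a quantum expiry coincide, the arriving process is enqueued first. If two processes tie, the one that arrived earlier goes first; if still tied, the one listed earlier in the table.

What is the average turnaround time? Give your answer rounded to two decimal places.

Gantt: | 105 0-1 | 102 1-2 | 105 2-3 | 102 3-4 | 105 4-5 | 103 5-6 | 105 6-7 | 103 7-8 | 104 8-9 | 105 9-10 | 100 10-11 | 103 11-12 | 101 12-13 | 104 13-14 | 100 14-15 | 101 15-16 | 104 16-17 | 100 17-18 | 101 18-19 | 104 19-20 | 100 20-21 | 101 21-22 | 104 22-23 | 100 23-24 | 101 24-25 | 104 25-26 | 101 26-29 |
Completion: 100=24  101=29  102=4  103=12  104=26  105=10
Turnaround (C−A): 100=16  101=20  102=3  103=8  104=19  105=10
Turnaround times: 100=16, 101=20, 102=3, 103=8, 104=19, 105=10
Average turnaround = (16+20+3+8+19+10) / 6 = 76/6 = 12.67

12.67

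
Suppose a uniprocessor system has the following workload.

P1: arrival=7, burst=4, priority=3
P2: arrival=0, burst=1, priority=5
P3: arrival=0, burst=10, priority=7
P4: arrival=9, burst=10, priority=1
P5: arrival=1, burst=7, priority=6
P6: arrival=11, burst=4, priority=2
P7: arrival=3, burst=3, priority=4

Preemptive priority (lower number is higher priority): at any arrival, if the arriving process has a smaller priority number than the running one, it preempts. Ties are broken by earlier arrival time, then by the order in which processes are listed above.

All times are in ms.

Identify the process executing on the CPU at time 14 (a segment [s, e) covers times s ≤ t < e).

Gantt: | P2 0-1 | P5 1-3 | P7 3-6 | P5 6-7 | P1 7-9 | P4 9-19 | P6 19-23 | P1 23-25 | P5 25-29 | P3 29-39 |
Completion: P1=25  P2=1  P3=39  P4=19  P5=29  P6=23  P7=6

P4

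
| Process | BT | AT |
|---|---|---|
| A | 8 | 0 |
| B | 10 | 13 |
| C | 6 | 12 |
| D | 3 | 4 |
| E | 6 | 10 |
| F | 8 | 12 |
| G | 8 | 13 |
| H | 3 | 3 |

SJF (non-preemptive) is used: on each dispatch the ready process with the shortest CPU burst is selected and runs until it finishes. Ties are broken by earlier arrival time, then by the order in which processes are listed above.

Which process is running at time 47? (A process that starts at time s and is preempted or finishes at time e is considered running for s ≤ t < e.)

B

Schedule: | A 0-8 | H 8-11 | D 11-14 | E 14-20 | C 20-26 | F 26-34 | G 34-42 | B 42-52 |
Completion: A=8  B=52  C=26  D=14  E=20  F=34  G=42  H=11
Turnaround (C−A): A=8  B=39  C=14  D=10  E=10  F=22  G=29  H=8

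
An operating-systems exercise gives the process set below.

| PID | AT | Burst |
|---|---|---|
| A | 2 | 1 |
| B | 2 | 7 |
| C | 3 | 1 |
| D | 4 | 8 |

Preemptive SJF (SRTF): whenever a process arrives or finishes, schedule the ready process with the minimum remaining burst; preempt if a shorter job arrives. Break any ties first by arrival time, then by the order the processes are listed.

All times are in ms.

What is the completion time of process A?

3

Timeline: | idle 0-2 | A 2-3 | C 3-4 | B 4-11 | D 11-19 |
Completion: A=3  B=11  C=4  D=19
Turnaround (C−A): A=1  B=9  C=1  D=15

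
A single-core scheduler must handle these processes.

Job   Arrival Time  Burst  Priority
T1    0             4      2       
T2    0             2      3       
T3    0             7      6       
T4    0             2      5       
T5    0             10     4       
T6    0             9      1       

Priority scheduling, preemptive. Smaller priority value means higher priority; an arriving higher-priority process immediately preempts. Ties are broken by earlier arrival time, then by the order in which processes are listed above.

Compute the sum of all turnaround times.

123

Schedule: | T6 0-9 | T1 9-13 | T2 13-15 | T5 15-25 | T4 25-27 | T3 27-34 |
Completion: T1=13  T2=15  T3=34  T4=27  T5=25  T6=9
Turnaround = completion − arrival: T1=13, T2=15, T3=34, T4=27, T5=25, T6=9
Total turnaround = 13 + 15 + 34 + 27 + 25 + 9 = 123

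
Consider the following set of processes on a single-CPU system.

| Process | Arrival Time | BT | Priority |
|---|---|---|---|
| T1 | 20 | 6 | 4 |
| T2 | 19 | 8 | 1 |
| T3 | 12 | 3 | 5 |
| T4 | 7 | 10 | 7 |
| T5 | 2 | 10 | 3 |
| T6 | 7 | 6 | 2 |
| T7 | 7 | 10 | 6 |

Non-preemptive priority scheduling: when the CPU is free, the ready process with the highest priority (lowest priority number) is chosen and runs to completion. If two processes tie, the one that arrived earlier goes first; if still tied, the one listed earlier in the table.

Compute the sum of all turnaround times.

Timeline: | idle 0-2 | T5 2-12 | T6 12-18 | T3 18-21 | T2 21-29 | T1 29-35 | T7 35-45 | T4 45-55 |
Completion: T1=35  T2=29  T3=21  T4=55  T5=12  T6=18  T7=45
Turnaround (C−A): T1=15  T2=10  T3=9  T4=48  T5=10  T6=11  T7=38
Turnaround = completion − arrival: T1=15, T2=10, T3=9, T4=48, T5=10, T6=11, T7=38
Total turnaround = 15 + 10 + 9 + 48 + 10 + 11 + 38 = 141

141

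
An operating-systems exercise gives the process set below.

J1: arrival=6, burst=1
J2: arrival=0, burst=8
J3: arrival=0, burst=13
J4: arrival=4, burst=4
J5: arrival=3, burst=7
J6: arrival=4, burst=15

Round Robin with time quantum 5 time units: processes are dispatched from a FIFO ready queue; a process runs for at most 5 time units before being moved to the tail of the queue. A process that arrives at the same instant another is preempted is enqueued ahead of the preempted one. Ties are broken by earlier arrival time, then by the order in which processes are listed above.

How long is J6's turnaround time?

44

Gantt: | J2 0-5 | J3 5-10 | J5 10-15 | J4 15-19 | J6 19-24 | J2 24-27 | J1 27-28 | J3 28-33 | J5 33-35 | J6 35-40 | J3 40-43 | J6 43-48 |
Completion: J1=28  J2=27  J3=43  J4=19  J5=35  J6=48
Turnaround(J6) = completion − arrival = 48 − 4 = 44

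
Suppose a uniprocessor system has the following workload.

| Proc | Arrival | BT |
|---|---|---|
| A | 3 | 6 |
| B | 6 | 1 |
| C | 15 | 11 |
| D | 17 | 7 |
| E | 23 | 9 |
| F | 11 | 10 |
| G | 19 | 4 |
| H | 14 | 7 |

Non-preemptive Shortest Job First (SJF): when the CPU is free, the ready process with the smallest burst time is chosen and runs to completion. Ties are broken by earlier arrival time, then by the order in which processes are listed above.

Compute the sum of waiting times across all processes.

Schedule: | idle 0-3 | A 3-9 | B 9-10 | idle 10-11 | F 11-21 | G 21-25 | H 25-32 | D 32-39 | E 39-48 | C 48-59 |
Completion: A=9  B=10  C=59  D=39  E=48  F=21  G=25  H=32
Waiting = turnaround − burst: A=0, B=3, C=33, D=15, E=16, F=0, G=2, H=11
Total waiting = 0 + 3 + 33 + 15 + 16 + 0 + 2 + 11 = 80

80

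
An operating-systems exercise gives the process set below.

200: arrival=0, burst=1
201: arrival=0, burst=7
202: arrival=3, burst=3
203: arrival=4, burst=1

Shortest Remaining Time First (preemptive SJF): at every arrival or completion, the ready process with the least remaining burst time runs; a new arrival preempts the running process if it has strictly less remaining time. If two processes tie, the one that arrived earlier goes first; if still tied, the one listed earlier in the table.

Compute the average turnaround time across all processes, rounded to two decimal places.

Schedule: | 200 0-1 | 201 1-3 | 202 3-4 | 203 4-5 | 202 5-7 | 201 7-12 |
Completion: 200=1  201=12  202=7  203=5
Turnaround times: 200=1, 201=12, 202=4, 203=1
Average turnaround = (1+12+4+1) / 4 = 18/4 = 4.50

4.50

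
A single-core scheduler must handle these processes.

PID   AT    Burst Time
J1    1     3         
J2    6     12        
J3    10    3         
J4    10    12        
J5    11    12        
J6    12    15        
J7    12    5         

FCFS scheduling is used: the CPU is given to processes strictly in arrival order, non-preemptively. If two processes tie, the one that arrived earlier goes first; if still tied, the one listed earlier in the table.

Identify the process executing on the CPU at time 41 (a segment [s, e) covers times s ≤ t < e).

Schedule: | idle 0-1 | J1 1-4 | idle 4-6 | J2 6-18 | J3 18-21 | J4 21-33 | J5 33-45 | J6 45-60 | J7 60-65 |
Completion: J1=4  J2=18  J3=21  J4=33  J5=45  J6=60  J7=65

J5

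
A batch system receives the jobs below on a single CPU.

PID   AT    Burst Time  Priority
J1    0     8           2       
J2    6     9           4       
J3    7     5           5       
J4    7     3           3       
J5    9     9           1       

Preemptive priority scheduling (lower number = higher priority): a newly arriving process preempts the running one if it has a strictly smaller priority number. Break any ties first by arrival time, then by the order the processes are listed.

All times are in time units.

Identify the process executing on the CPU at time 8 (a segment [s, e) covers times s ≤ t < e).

J4

Timeline: | J1 0-8 | J4 8-9 | J5 9-18 | J4 18-20 | J2 20-29 | J3 29-34 |
Completion: J1=8  J2=29  J3=34  J4=20  J5=18
Turnaround (C−A): J1=8  J2=23  J3=27  J4=13  J5=9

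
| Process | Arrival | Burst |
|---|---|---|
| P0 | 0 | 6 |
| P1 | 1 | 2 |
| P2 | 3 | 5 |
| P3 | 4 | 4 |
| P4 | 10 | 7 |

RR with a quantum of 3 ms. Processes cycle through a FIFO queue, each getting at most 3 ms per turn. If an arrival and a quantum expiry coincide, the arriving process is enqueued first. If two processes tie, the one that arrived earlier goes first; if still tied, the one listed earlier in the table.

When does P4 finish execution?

24

Timeline: | P0 0-3 | P1 3-5 | P2 5-8 | P0 8-11 | P3 11-14 | P2 14-16 | P4 16-19 | P3 19-20 | P4 20-24 |
Completion: P0=11  P1=5  P2=16  P3=20  P4=24
Turnaround (C−A): P0=11  P1=4  P2=13  P3=16  P4=14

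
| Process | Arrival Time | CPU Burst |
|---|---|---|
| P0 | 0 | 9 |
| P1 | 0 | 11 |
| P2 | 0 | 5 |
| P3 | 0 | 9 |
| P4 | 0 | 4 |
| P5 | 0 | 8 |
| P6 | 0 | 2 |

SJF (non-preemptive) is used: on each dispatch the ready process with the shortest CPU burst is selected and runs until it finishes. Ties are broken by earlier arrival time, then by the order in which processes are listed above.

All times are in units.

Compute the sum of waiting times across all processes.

Schedule: | P6 0-2 | P4 2-6 | P2 6-11 | P5 11-19 | P0 19-28 | P3 28-37 | P1 37-48 |
Completion: P0=28  P1=48  P2=11  P3=37  P4=6  P5=19  P6=2
Waiting = turnaround − burst: P0=19, P1=37, P2=6, P3=28, P4=2, P5=11, P6=0
Total waiting = 19 + 37 + 6 + 28 + 2 + 11 + 0 = 103

103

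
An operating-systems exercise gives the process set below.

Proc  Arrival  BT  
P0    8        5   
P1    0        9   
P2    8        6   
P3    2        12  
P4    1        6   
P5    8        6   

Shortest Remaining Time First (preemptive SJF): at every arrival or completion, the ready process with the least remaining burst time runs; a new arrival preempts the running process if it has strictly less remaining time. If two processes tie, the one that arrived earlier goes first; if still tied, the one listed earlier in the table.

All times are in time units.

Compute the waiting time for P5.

Gantt: | P1 0-1 | P4 1-7 | P1 7-8 | P0 8-13 | P2 13-19 | P5 19-25 | P1 25-32 | P3 32-44 |
Completion: P0=13  P1=32  P2=19  P3=44  P4=7  P5=25
Waiting(P5) = turnaround − burst = 17 − 6 = 11

11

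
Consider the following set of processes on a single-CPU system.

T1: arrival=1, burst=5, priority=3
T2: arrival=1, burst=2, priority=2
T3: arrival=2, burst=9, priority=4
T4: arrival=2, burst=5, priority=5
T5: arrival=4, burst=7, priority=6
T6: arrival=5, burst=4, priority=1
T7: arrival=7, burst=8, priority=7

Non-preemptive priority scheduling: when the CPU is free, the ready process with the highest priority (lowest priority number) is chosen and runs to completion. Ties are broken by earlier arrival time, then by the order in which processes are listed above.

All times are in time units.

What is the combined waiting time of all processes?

Timeline: | idle 0-1 | T2 1-3 | T1 3-8 | T6 8-12 | T3 12-21 | T4 21-26 | T5 26-33 | T7 33-41 |
Completion: T1=8  T2=3  T3=21  T4=26  T5=33  T6=12  T7=41
Waiting = turnaround − burst: T1=2, T2=0, T3=10, T4=19, T5=22, T6=3, T7=26
Total waiting = 2 + 0 + 10 + 19 + 22 + 3 + 26 = 82

82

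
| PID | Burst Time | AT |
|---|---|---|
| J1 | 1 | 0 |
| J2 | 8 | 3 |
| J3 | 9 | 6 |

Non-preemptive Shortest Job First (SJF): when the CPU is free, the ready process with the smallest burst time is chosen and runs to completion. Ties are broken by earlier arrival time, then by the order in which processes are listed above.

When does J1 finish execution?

1

Schedule: | J1 0-1 | idle 1-3 | J2 3-11 | J3 11-20 |
Completion: J1=1  J2=11  J3=20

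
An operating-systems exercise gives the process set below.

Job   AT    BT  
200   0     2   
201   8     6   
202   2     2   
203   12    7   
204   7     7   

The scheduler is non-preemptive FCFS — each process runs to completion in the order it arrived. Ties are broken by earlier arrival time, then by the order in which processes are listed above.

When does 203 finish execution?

Schedule: | 200 0-2 | 202 2-4 | idle 4-7 | 204 7-14 | 201 14-20 | 203 20-27 |
Completion: 200=2  201=20  202=4  203=27  204=14
Turnaround (C−A): 200=2  201=12  202=2  203=15  204=7

27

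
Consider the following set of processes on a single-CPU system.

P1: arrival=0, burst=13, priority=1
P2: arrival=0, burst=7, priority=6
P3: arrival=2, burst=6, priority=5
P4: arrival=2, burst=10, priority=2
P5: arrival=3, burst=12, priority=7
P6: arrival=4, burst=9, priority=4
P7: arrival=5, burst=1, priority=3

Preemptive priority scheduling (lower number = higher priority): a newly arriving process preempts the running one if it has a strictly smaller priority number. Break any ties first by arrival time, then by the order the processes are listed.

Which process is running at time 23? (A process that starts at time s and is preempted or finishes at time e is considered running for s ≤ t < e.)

Gantt: | P1 0-13 | P4 13-23 | P7 23-24 | P6 24-33 | P3 33-39 | P2 39-46 | P5 46-58 |
Completion: P1=13  P2=46  P3=39  P4=23  P5=58  P6=33  P7=24
Turnaround (C−A): P1=13  P2=46  P3=37  P4=21  P5=55  P6=29  P7=19

P7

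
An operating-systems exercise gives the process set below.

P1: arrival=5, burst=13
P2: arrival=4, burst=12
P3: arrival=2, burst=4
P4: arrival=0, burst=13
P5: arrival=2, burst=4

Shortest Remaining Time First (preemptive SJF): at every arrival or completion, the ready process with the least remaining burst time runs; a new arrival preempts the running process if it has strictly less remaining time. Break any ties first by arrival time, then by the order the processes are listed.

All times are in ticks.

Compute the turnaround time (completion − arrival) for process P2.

Gantt: | P4 0-2 | P3 2-6 | P5 6-10 | P4 10-21 | P2 21-33 | P1 33-46 |
Completion: P1=46  P2=33  P3=6  P4=21  P5=10
Turnaround(P2) = completion − arrival = 33 − 4 = 29

29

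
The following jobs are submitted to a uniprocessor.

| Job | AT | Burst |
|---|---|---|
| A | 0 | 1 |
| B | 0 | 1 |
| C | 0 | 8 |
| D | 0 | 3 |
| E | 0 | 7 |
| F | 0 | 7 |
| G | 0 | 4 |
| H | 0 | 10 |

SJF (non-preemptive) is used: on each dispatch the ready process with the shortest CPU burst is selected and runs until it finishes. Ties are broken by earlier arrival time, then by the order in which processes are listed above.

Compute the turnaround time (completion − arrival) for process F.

Schedule: | A 0-1 | B 1-2 | D 2-5 | G 5-9 | E 9-16 | F 16-23 | C 23-31 | H 31-41 |
Completion: A=1  B=2  C=31  D=5  E=16  F=23  G=9  H=41
Turnaround (C−A): A=1  B=2  C=31  D=5  E=16  F=23  G=9  H=41
Turnaround(F) = completion − arrival = 23 − 0 = 23

23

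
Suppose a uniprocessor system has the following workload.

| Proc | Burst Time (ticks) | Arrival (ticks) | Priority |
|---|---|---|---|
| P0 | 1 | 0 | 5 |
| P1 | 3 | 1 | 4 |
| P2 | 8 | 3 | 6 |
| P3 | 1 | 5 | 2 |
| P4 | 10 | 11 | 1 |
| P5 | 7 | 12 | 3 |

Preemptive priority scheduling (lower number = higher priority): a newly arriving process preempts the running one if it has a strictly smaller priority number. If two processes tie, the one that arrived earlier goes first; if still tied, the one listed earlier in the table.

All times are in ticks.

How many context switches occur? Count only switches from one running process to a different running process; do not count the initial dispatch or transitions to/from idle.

7

Schedule: | P0 0-1 | P1 1-4 | P2 4-5 | P3 5-6 | P2 6-11 | P4 11-21 | P5 21-28 | P2 28-30 |
Completion: P0=1  P1=4  P2=30  P3=6  P4=21  P5=28
Turnaround (C−A): P0=1  P1=3  P2=27  P3=1  P4=10  P5=16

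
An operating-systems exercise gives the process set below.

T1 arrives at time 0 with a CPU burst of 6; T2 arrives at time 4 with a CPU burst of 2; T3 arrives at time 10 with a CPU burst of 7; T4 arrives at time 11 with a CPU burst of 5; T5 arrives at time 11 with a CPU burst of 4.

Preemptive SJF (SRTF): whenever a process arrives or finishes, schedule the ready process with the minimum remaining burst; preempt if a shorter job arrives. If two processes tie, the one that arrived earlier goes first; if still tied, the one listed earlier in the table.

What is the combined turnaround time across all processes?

39

Gantt: | T1 0-6 | T2 6-8 | idle 8-10 | T3 10-11 | T5 11-15 | T4 15-20 | T3 20-26 |
Completion: T1=6  T2=8  T3=26  T4=20  T5=15
Turnaround (C−A): T1=6  T2=4  T3=16  T4=9  T5=4
Turnaround = completion − arrival: T1=6, T2=4, T3=16, T4=9, T5=4
Total turnaround = 6 + 4 + 16 + 9 + 4 = 39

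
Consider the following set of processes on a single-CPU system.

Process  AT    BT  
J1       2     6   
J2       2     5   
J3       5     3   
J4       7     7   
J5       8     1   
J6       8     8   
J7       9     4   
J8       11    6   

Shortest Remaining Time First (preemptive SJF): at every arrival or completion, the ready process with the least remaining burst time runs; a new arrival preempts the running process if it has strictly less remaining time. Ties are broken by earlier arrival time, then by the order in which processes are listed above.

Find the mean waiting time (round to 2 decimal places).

Schedule: | idle 0-2 | J2 2-7 | J3 7-8 | J5 8-9 | J3 9-11 | J7 11-15 | J1 15-21 | J8 21-27 | J4 27-34 | J6 34-42 |
Completion: J1=21  J2=7  J3=11  J4=34  J5=9  J6=42  J7=15  J8=27
Waiting times: J1=13, J2=0, J3=3, J4=20, J5=0, J6=26, J7=2, J8=10
Average waiting = (13+0+3+20+0+26+2+10) / 8 = 74/8 = 9.25

9.25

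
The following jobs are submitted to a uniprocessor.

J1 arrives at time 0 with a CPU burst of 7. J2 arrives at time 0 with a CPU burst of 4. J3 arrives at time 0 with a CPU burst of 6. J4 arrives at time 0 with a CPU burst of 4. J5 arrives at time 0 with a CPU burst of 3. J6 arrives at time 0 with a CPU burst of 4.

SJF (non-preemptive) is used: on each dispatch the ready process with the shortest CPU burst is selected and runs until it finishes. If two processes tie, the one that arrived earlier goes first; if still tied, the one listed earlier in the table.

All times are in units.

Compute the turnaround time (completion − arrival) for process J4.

11

Timeline: | J5 0-3 | J2 3-7 | J4 7-11 | J6 11-15 | J3 15-21 | J1 21-28 |
Completion: J1=28  J2=7  J3=21  J4=11  J5=3  J6=15
Turnaround(J4) = completion − arrival = 11 − 0 = 11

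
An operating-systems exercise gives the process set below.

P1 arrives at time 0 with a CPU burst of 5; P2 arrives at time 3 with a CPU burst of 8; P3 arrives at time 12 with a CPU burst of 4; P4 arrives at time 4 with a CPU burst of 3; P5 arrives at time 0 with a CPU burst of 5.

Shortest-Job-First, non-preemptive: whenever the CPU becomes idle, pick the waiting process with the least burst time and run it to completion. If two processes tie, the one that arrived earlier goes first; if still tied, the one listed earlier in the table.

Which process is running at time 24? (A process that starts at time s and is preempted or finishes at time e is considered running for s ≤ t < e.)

Timeline: | P1 0-5 | P4 5-8 | P5 8-13 | P3 13-17 | P2 17-25 |
Completion: P1=5  P2=25  P3=17  P4=8  P5=13
Turnaround (C−A): P1=5  P2=22  P3=5  P4=4  P5=13

P2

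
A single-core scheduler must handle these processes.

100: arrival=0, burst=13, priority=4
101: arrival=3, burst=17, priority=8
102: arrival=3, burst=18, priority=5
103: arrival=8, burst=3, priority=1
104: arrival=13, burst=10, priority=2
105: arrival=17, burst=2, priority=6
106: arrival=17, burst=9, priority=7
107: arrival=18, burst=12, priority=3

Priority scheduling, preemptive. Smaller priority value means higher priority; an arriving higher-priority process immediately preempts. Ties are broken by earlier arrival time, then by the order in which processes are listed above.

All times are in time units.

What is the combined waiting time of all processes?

Gantt: | 100 0-8 | 103 8-11 | 100 11-13 | 104 13-23 | 107 23-35 | 100 35-38 | 102 38-56 | 105 56-58 | 106 58-67 | 101 67-84 |
Completion: 100=38  101=84  102=56  103=11  104=23  105=58  106=67  107=35
Turnaround (C−A): 100=38  101=81  102=53  103=3  104=10  105=41  106=50  107=17
Waiting = turnaround − burst: 100=25, 101=64, 102=35, 103=0, 104=0, 105=39, 106=41, 107=5
Total waiting = 25 + 64 + 35 + 0 + 0 + 39 + 41 + 5 = 209

209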